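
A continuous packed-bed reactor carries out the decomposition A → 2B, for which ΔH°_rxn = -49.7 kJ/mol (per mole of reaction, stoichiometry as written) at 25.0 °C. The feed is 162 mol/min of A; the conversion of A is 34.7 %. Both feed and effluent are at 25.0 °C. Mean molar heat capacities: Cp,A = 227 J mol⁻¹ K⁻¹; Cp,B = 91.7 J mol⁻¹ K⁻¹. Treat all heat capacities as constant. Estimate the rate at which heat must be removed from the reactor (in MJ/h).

Extent of reaction ξ = 0.347 × 162 = 56.214 mol/min
Reaction term: ξ·ΔH°_rxn = 56.214 × -49.7 = -2793.8 kJ/min
Q = ΔH = -2793.8 kJ/min = -46.564 kW
Heat removed = 167.63 MJ/h

Q_out = 168 MJ/h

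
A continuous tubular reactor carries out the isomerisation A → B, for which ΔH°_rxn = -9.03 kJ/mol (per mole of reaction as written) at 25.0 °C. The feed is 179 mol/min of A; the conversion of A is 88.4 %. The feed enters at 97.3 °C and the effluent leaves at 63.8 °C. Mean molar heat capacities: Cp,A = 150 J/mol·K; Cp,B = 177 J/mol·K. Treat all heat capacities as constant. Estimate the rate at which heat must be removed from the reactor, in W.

Q_out = 36000 W

Extent of reaction ξ = 0.884 × 179 = 158.24 mol/min
Reaction term: ξ·ΔH°_rxn = 158.24 × -9.03 = -1428.9 kJ/min
Sensible, feed 97.3→25 °C: -1941.3 kJ/min
Outlet flows (mol/min): A 20.764, B 158.24
Sensible, products 25→63.8 °C: 1207.5 kJ/min
Q = ΔH = -2162.6 kJ/min = -36.043 kW
Heat removed = 36043 W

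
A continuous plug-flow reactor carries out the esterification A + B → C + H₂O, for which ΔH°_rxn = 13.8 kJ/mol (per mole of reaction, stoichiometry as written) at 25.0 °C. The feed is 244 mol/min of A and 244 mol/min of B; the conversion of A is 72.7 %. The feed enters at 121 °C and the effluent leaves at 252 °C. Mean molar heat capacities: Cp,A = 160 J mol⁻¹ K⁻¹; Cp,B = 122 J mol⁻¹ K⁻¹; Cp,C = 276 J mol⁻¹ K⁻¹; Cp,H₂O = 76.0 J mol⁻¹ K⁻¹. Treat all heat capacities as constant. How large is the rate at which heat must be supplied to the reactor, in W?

Q_in = 238000 W

Extent of reaction ξ = 0.727 × 244 = 177.39 mol/min
Reaction term: ξ·ΔH°_rxn = 177.39 × 13.8 = 2448 kJ/min
Sensible, feed 121→25 °C: -6605.6 kJ/min
Outlet flows (mol/min): A 66.612, B 66.612, C 177.39, H₂O 177.39
Sensible, products 25→252 °C: 18438 kJ/min
Q = ΔH = 14280 kJ/min = 238.01 kW
Heat supplied = 238010 W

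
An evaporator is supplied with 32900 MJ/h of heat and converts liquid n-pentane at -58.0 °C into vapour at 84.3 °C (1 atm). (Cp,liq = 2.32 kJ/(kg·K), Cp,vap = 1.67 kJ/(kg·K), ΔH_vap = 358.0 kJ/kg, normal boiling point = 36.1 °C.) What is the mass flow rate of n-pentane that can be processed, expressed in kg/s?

ṁ = 13.9 kg/s

Δh = 2.32×(36.1−-58.0) + 358.0 + 1.67×(84.3−36.1) = 656.81 kJ/kg
Q = 32900 MJ/h = 9138.9 kJ/s = 9138.9 kJ/s
ṁ = Q/Δh = 9138.9 / 656.81 = 13.914 kg/s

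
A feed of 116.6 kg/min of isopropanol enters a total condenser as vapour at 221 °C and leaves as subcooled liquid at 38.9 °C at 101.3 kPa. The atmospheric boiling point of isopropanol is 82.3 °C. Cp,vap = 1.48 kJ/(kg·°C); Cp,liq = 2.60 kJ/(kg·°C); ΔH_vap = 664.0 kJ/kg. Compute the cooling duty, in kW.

vapour 221→82.3 °C: -205.28 kJ/kg
condensation at 82.3 °C: -664 kJ/kg
liquid 82.3→38.9 °C: -112.84 kJ/kg
Δh = -205.28 + -664 + -112.84 = -982.12 kJ/kg
Q = ṁ·Δh = 116.6 kg/min × -982.12 kJ/kg = -114510 kJ/min
|Q| = 1908.6 kW

Q_c = 1910 kW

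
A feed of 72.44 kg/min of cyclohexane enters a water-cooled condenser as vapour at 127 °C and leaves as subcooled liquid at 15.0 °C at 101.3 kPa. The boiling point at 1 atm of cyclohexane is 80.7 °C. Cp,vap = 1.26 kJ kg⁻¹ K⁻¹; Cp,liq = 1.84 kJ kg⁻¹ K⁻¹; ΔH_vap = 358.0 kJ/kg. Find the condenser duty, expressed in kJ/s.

vapour 127→80.7 °C: -58.338 kJ/kg
condensation at 80.7 °C: -358 kJ/kg
liquid 80.7→15.0 °C: -120.89 kJ/kg
Δh = -58.338 + -358 + -120.89 = -537.23 kJ/kg
Q = ṁ·Δh = 72.44 kg/min × -537.23 kJ/kg = -38917 kJ/min
|Q| = 648.61 kW

Q_c = 649 kJ/s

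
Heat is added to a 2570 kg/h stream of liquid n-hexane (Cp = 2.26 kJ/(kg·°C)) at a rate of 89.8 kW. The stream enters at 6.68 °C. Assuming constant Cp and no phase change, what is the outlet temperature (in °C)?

T_out = 62.3 °C

Q = 89.8 kW = 323280 kJ/h
ΔT = Q/(ṁ·Cp) = 323280/(2570×2.26) = 55.659 K
T_out = 6.68 + 55.659 = 62.339 °C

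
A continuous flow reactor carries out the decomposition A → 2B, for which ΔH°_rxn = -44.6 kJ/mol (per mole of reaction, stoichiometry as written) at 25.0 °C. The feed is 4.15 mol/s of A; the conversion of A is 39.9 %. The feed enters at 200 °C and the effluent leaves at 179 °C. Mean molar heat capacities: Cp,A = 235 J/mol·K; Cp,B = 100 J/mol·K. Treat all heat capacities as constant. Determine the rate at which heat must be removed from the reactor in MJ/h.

Q_out = 372 MJ/h

Extent of reaction ξ = 0.399 × 4.15 = 1.6559 mol/s
Reaction term: ξ·ΔH°_rxn = 1.6559 × -44.6 = -73.851 kJ/s
Sensible, feed 200→25 °C: -170.67 kJ/s
Outlet flows (mol/s): A 2.4942, B 3.3117
Sensible, products 25→179 °C: 141.26 kJ/s
Q = ΔH = -103.26 kJ/s = -103.26 kW
Heat removed = 371.72 MJ/h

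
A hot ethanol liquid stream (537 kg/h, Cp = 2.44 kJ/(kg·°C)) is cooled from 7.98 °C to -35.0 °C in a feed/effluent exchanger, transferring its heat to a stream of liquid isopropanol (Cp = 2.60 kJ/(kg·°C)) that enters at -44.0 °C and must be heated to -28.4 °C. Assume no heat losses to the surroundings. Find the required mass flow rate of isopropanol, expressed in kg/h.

Heat released by hot stream: Q = 537 × 2.44 × (7.98 − -35.0) = 56316 kJ/h
Energy balance on cold side (adiabatic exchanger): Q = ṁ_c·Cp_c·(T_c,out − T_c,in)
ṁ_c = 56316 / [2.60 × (-28.4 − -44.0)] = 1388.5 kg/h

ṁ_c = 1390 kg/h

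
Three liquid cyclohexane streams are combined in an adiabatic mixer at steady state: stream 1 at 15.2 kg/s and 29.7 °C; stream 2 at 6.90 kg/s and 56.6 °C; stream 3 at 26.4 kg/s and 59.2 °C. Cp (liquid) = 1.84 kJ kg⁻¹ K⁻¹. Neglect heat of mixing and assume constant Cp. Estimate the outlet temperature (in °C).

T_out = 49.6 °C

Adiabatic, steady state ⇒ Σ ṁᵢCp,ᵢ(T_out − Tᵢ) = 0
Σ ṁᵢCp,ᵢTᵢ = 15.2×1.84×29.7 + 6.90×1.84×56.6 + 26.4×1.84×59.2 = 4424.9
Σ ṁᵢCp,ᵢ = 15.2×1.84 + 6.90×1.84 + 26.4×1.84 = 89.24
T_out = 4424.9 / 89.24 = 49.585 °C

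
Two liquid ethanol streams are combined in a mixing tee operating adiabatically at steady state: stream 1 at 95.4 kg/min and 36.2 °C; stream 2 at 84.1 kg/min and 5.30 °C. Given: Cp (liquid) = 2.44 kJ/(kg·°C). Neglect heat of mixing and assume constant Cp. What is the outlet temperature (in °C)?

T_out = 21.7 °C

Energy balance with Q = 0: Σ ṁᵢCp,ᵢ(T_out − Tᵢ) = 0
Σ ṁᵢCp,ᵢTᵢ = 95.4×2.44×36.2 + 84.1×2.44×5.30 = 9514.1
Σ ṁᵢCp,ᵢ = 95.4×2.44 + 84.1×2.44 = 437.98
T_out = 9514.1 / 437.98 = 21.723 °C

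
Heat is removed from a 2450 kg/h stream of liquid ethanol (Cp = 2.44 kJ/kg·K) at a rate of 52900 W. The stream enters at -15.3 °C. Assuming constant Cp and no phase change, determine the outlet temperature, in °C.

T_out = -47.2 °C

Q = 52900 W = 190440 kJ/h
ΔT = Q/(ṁ·Cp) = 190440/(2450×2.44) = 31.857 K
T_out = -15.3 − 31.857 = -47.157 °C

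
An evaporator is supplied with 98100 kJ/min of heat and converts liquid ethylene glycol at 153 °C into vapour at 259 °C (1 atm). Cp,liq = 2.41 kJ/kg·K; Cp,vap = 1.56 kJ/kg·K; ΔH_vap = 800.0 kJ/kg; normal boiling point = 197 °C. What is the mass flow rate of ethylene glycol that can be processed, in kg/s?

ṁ = 1.63 kg/s

Δh = 2.41×(197−153) + 800.0 + 1.56×(259−197) = 1002.8 kJ/kg
Q = 98100 kJ/min = 1635 kJ/s = 1635 kJ/s
ṁ = Q/Δh = 1635 / 1002.8 = 1.6305 kg/s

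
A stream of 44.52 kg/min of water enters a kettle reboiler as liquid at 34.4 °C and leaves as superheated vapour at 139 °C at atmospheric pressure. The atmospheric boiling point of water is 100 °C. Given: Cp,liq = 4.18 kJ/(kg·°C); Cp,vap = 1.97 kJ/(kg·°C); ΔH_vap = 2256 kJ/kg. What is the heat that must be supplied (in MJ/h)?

liquid 34.4→100 °C: 274.21 kJ/kg
vaporisation at 100 °C: 2256 kJ/kg
vapour 100→139 °C: 76.83 kJ/kg
Δh = 274.21 + 2256 + 76.83 = 2607 kJ/kg
Q = ṁ·Δh = 44.52 kg/min × 2607 kJ/kg = 116070 kJ/min
|Q| = 1934.4 kW = 6963.9 MJ/h

Q = 6960 MJ/h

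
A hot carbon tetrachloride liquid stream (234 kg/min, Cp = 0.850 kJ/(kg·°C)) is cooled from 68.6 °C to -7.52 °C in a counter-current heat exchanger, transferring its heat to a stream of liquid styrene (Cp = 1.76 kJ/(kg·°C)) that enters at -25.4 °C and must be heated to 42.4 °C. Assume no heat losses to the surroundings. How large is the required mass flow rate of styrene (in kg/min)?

ṁ_c = 127 kg/min

Heat released by hot stream: Q = 234 × 0.850 × (68.6 − -7.52) = 15140 kJ/min
Energy balance on cold side (adiabatic exchanger): Q = ṁ_c·Cp_c·(T_c,out − T_c,in)
ṁ_c = 15140 / [1.76 × (42.4 − -25.4)] = 126.88 kg/min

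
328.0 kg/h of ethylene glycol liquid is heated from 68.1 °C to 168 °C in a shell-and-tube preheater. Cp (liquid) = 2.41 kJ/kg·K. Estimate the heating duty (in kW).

Q = ṁ·Cp·ΔT = 328.0 × 2.41 × (168 − 68.1) = 78969 kJ/h
Converting: 78969 / 3600 s = 21.936 kW

Q = 21.9 kW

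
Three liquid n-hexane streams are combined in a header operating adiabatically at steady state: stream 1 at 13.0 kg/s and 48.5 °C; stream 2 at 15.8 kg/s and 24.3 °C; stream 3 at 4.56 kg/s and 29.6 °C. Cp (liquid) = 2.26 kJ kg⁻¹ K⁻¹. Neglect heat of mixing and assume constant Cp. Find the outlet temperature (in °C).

Adiabatic, steady state ⇒ Σ ṁᵢCp,ᵢ(T_out − Tᵢ) = 0
T_out = Σ ṁᵢCp,ᵢTᵢ / Σ ṁᵢCp,ᵢ
      = 2597.7 / 75.394 = 34.455 °C

T_out = 34.5 °C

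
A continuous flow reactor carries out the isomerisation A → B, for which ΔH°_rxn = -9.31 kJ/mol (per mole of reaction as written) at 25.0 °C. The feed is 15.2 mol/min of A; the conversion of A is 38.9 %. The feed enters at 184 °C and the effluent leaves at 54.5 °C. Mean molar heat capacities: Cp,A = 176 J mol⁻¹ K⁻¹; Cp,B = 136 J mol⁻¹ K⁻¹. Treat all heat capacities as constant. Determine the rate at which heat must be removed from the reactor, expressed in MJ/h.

Extent of reaction ξ = 0.389 × 15.2 = 5.9128 mol/min
Reaction term: ξ·ΔH°_rxn = 5.9128 × -9.31 = -55.048 kJ/min
Sensible, feed 184→25 °C: -425.36 kJ/min
Outlet flows (mol/min): A 9.2872, B 5.9128
Sensible, products 25→54.5 °C: 71.941 kJ/min
Q = ΔH = -408.46 kJ/min = -6.8077 kW
Heat removed = 24.508 MJ/h

Q_out = 24.5 MJ/h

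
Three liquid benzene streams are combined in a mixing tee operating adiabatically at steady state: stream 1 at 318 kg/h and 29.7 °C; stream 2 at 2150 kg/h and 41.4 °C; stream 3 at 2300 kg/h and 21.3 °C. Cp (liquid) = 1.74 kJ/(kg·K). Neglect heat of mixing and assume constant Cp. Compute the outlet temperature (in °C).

Adiabatic, steady state ⇒ Σ ṁᵢCp,ᵢ(T_out − Tᵢ) = 0
T_out = Σ ṁᵢCp,ᵢTᵢ / Σ ṁᵢCp,ᵢ
      = 256550 / 8296.3 = 30.924 °C

T_out = 30.9 °C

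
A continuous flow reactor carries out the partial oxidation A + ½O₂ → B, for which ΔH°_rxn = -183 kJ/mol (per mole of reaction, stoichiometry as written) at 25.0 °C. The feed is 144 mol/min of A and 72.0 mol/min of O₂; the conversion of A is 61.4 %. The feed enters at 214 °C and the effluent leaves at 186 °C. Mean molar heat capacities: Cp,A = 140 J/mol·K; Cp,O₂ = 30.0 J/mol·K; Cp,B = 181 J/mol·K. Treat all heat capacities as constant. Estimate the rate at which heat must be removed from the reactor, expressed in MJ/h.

Q_out = 986 MJ/h

Extent of reaction ξ = 0.614 × 144 = 88.416 mol/min
Reaction term: ξ·ΔH°_rxn = 88.416 × -183 = -16180 kJ/min
Sensible, feed 214→25 °C: -4218.5 kJ/min
Outlet flows (mol/min): A 55.584, O₂ 27.792, B 88.416
Sensible, products 25→186 °C: 3963.6 kJ/min
Q = ΔH = -16435 kJ/min = -273.92 kW
Heat removed = 986.1 MJ/h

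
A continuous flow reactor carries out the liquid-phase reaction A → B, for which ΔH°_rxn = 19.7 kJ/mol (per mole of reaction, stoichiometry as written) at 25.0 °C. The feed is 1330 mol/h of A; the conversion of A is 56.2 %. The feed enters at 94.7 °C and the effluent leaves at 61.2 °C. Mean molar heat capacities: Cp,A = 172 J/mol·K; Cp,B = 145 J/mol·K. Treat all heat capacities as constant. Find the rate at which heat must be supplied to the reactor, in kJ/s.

Extent of reaction ξ = 0.562 × 1330 = 747.46 mol/h
Reaction term: ξ·ΔH°_rxn = 747.46 × 19.7 = 14725 kJ/h
Sensible, feed 94.7→25 °C: -15945 kJ/h
Outlet flows (mol/h): A 582.54, B 747.46
Sensible, products 25→61.2 °C: 7550.5 kJ/h
Q = ΔH = 6330.9 kJ/h = 1.7586 kW
Heat supplied = 1.7586 kJ/s

Q_in = 1.76 kJ/s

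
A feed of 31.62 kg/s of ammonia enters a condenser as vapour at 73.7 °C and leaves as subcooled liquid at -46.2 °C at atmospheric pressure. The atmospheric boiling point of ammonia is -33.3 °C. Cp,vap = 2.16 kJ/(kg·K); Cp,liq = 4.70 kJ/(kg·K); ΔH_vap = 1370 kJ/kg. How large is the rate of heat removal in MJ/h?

vapour 73.7→-33.3 °C: -231.12 kJ/kg
condensation at -33.3 °C: -1370 kJ/kg
liquid -33.3→-46.2 °C: -60.63 kJ/kg
Δh = -231.12 + -1370 + -60.63 = -1661.8 kJ/kg
Q = ṁ·Δh = 31.62 kg/s × -1661.8 kJ/kg = -52545 kJ/s
|Q| = 52545 kW = 189160 MJ/h

Q_c = 189000 MJ/h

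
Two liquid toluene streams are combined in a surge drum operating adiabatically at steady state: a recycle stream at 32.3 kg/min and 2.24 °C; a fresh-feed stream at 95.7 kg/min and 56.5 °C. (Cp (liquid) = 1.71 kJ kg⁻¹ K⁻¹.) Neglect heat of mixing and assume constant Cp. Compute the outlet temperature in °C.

Energy balance with Q = 0: Σ ṁᵢCp,ᵢ(T_out − Tᵢ) = 0
T_out = Σ ṁᵢCp,ᵢTᵢ / Σ ṁᵢCp,ᵢ
      = 9369.8 / 218.88 = 42.808 °C

T_out = 42.8 °C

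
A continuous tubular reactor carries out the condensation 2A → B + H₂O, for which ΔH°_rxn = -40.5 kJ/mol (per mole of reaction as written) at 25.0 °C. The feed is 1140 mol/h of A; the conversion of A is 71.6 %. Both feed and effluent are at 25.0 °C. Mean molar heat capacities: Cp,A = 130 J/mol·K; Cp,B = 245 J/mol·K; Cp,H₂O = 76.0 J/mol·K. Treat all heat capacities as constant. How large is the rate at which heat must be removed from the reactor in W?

Extent of reaction ξ = 0.716 × 1140 / 2 = 408.12 mol/h
Reaction term: ξ·ΔH°_rxn = 408.12 × -40.5 = -16529 kJ/h
Q = ΔH = -16529 kJ/h = -4.5914 kW
Heat removed = 4591.4 W

Q_out = 4590 W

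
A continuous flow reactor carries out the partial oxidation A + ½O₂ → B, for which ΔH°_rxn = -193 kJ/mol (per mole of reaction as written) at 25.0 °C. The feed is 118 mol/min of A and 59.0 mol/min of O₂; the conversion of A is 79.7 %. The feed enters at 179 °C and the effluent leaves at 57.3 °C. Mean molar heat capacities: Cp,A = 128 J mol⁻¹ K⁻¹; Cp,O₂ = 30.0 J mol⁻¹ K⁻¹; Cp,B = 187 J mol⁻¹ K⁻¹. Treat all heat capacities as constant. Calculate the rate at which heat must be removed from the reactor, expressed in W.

Q_out = 335000 W

Extent of reaction ξ = 0.797 × 118 = 94.046 mol/min
Reaction term: ξ·ΔH°_rxn = 94.046 × -193 = -18151 kJ/min
Sensible, feed 179→25 °C: -2598.6 kJ/min
Outlet flows (mol/min): A 23.954, O₂ 11.977, B 94.046
Sensible, products 25→57.3 °C: 678.69 kJ/min
Q = ΔH = -20071 kJ/min = -334.51 kW
Heat removed = 334510 W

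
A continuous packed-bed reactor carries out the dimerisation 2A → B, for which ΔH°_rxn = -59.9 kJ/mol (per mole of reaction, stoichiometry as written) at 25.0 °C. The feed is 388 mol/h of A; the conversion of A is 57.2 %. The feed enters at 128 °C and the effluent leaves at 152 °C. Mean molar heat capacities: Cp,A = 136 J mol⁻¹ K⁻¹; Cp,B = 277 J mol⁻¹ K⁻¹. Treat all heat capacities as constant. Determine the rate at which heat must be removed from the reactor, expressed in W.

Extent of reaction ξ = 0.572 × 388 / 2 = 110.97 mol/h
Reaction term: ξ·ΔH°_rxn = 110.97 × -59.9 = -6647 kJ/h
Sensible, feed 128→25 °C: -5435.1 kJ/h
Outlet flows (mol/h): A 166.06, B 110.97
Sensible, products 25→152 °C: 6772 kJ/h
Q = ΔH = -5310.1 kJ/h = -1.475 kW
Heat removed = 1475 W

Q_out = 1480 W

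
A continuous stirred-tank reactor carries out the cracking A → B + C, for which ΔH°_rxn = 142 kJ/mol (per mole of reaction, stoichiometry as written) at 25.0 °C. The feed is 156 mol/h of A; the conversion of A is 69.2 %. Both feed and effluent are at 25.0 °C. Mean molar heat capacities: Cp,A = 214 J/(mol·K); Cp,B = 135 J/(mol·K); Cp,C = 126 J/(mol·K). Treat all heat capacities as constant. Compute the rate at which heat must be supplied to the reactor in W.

Extent of reaction ξ = 0.692 × 156 = 107.95 mol/h
Reaction term: ξ·ΔH°_rxn = 107.95 × 142 = 15329 kJ/h
Q = ΔH = 15329 kJ/h = 4.2581 kW
Heat supplied = 4258.1 W

Q_in = 4260 W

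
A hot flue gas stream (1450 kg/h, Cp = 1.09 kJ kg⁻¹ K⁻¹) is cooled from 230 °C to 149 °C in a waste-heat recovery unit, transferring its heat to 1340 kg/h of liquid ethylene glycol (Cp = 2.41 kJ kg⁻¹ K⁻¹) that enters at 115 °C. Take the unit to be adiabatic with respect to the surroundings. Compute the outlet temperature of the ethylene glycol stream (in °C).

Heat released by hot stream: Q = 1450 × 1.09 × (230 − 149) = 128020 kJ/h
Energy balance on cold side (adiabatic exchanger): Q = ṁ_c·Cp_c·(T_c,out − T_c,in)
T_c,out = 115 + 128020/(1340 × 2.41) = 154.64 °C

T_c,out = 155 °C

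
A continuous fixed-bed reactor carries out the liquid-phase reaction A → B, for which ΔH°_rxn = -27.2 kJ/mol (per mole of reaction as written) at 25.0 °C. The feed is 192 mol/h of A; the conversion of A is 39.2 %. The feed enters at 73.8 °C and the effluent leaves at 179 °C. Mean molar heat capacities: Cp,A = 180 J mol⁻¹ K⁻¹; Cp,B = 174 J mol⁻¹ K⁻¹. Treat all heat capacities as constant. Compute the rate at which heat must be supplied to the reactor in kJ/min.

Q_in = 25.3 kJ/min

Extent of reaction ξ = 0.392 × 192 = 75.264 mol/h
Reaction term: ξ·ΔH°_rxn = 75.264 × -27.2 = -2047.2 kJ/h
Sensible, feed 73.8→25 °C: -1686.5 kJ/h
Outlet flows (mol/h): A 116.74, B 75.264
Sensible, products 25→179 °C: 5252.7 kJ/h
Q = ΔH = 1519 kJ/h = 0.42194 kW
Heat supplied = 25.316 kJ/min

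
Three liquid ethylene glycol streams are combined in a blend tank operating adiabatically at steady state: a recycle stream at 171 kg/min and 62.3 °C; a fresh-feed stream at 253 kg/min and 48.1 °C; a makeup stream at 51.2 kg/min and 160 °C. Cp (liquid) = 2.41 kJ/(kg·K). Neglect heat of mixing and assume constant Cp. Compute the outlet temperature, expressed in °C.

No heat crosses the boundary, so H_out = H_in.
Σ ṁᵢCp,ᵢTᵢ = 171×2.41×62.3 + 253×2.41×48.1 + 51.2×2.41×160 = 74745
Σ ṁᵢCp,ᵢ = 171×2.41 + 253×2.41 + 51.2×2.41 = 1145.2
T_out = 74745 / 1145.2 = 65.266 °C

T_out = 65.3 °C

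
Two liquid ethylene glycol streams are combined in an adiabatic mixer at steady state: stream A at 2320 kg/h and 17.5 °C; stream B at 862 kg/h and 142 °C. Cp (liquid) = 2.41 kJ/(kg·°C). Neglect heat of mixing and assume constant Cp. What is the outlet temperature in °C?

No heat crosses the boundary, so H_out = H_in.
Σ ṁᵢCp,ᵢTᵢ = 2320×2.41×17.5 + 862×2.41×142 = 392840
Σ ṁᵢCp,ᵢ = 2320×2.41 + 862×2.41 = 7668.6
T_out = 392840 / 7668.6 = 51.227 °C

T_out = 51.2 °C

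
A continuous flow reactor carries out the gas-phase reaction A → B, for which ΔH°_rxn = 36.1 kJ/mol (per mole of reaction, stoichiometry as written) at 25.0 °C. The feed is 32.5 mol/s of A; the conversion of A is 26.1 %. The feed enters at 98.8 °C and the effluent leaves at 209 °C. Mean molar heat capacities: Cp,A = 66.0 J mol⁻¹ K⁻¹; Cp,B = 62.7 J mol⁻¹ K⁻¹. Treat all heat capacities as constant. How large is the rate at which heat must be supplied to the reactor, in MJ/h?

Q_in = 1930 MJ/h

Extent of reaction ξ = 0.261 × 32.5 = 8.4825 mol/s
Reaction term: ξ·ΔH°_rxn = 8.4825 × 36.1 = 306.22 kJ/s
Sensible, feed 98.8→25 °C: -158.3 kJ/s
Outlet flows (mol/s): A 24.017, B 8.4825
Sensible, products 25→209 °C: 389.53 kJ/s
Q = ΔH = 537.45 kJ/s = 537.45 kW
Heat supplied = 1934.8 MJ/h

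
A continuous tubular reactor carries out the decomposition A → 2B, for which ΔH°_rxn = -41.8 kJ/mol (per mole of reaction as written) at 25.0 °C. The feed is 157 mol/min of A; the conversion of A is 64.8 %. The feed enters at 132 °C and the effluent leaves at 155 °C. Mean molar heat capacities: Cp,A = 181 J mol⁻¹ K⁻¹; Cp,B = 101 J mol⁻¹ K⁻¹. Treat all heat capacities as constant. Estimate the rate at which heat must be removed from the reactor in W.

Extent of reaction ξ = 0.648 × 157 = 101.74 mol/min
Reaction term: ξ·ΔH°_rxn = 101.74 × -41.8 = -4252.6 kJ/min
Sensible, feed 132→25 °C: -3040.6 kJ/min
Outlet flows (mol/min): A 55.264, B 203.47
Sensible, products 25→155 °C: 3971.9 kJ/min
Q = ΔH = -3321.2 kJ/min = -55.354 kW
Heat removed = 55354 W

Q_out = 55400 W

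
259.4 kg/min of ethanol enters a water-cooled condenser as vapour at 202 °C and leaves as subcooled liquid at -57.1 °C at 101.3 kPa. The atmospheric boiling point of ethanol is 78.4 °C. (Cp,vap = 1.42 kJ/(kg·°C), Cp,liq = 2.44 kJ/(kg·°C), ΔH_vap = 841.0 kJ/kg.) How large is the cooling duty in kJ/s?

Q_c = 5820 kJ/s

vapour 202→78.4 °C: -175.51 kJ/kg
condensation at 78.4 °C: -841 kJ/kg
liquid 78.4→-57.1 °C: -330.62 kJ/kg
Δh = -175.51 + -841 + -330.62 = -1347.1 kJ/kg
Q = ṁ·Δh = 259.4 kg/min × -1347.1 kJ/kg = -349450 kJ/min
|Q| = 5824.1 kW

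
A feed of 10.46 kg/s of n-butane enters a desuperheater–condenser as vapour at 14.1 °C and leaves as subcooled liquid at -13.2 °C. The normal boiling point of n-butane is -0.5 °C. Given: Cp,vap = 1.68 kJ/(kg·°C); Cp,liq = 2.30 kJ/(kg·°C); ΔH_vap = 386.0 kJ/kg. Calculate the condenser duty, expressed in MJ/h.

Q_c = 16600 MJ/h

vapour 14.1→-0.5 °C: -24.528 kJ/kg
condensation at -0.5 °C: -386 kJ/kg
liquid -0.5→-13.2 °C: -29.21 kJ/kg
Δh = -24.528 + -386 + -29.21 = -439.74 kJ/kg
Q = ṁ·Δh = 10.46 kg/s × -439.74 kJ/kg = -4599.7 kJ/s
|Q| = 4599.7 kW = 16559 MJ/h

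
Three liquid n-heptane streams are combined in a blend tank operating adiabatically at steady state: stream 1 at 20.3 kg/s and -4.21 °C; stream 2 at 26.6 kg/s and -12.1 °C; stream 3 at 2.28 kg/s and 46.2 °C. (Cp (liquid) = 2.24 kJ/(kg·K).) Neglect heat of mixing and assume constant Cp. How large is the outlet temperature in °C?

Energy balance with Q = 0: Σ ṁᵢCp,ᵢ(T_out − Tᵢ) = 0
Σ ṁᵢCp,ᵢTᵢ = 20.3×2.24×-4.21 + 26.6×2.24×-12.1 + 2.28×2.24×46.2 = -676.45
Σ ṁᵢCp,ᵢ = 20.3×2.24 + 26.6×2.24 + 2.28×2.24 = 110.16
T_out = -676.45 / 110.16 = -6.1404 °C

T_out = -6.14 °C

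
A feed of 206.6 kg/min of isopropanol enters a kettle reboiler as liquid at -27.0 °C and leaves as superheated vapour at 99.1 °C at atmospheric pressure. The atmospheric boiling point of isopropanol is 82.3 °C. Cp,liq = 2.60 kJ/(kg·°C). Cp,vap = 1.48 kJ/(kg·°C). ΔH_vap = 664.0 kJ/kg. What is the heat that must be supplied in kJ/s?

Q = 3350 kJ/s

liquid -27.0→82.3 °C: 284.18 kJ/kg
vaporisation at 82.3 °C: 664 kJ/kg
vapour 82.3→99.1 °C: 24.864 kJ/kg
Δh = 284.18 + 664 + 24.864 = 973.04 kJ/kg
Q = ṁ·Δh = 206.6 kg/min × 973.04 kJ/kg = 201030 kJ/min
|Q| = 3350.5 kW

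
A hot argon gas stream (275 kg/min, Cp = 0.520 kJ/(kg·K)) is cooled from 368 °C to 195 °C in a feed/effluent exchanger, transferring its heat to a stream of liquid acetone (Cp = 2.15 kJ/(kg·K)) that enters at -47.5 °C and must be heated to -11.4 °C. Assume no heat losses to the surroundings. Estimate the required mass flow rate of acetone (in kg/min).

ṁ_c = 319 kg/min

Heat released by hot stream: Q = 275 × 0.520 × (368 − 195) = 24739 kJ/min
Energy balance on cold side (adiabatic exchanger): Q = ṁ_c·Cp_c·(T_c,out − T_c,in)
ṁ_c = 24739 / [2.15 × (-11.4 − -47.5)] = 318.74 kg/min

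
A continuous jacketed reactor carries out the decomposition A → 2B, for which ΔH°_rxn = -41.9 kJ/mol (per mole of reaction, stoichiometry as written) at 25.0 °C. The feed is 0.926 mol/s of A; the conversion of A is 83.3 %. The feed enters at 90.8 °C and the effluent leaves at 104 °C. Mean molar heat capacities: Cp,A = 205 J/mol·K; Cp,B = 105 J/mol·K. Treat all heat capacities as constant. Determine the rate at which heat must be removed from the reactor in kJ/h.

Extent of reaction ξ = 0.833 × 0.926 = 0.77136 mol/s
Reaction term: ξ·ΔH°_rxn = 0.77136 × -41.9 = -32.32 kJ/s
Sensible, feed 90.8→25 °C: -12.491 kJ/s
Outlet flows (mol/s): A 0.15464, B 1.5427
Sensible, products 25→104 °C: 15.301 kJ/s
Q = ΔH = -29.509 kJ/s = -29.509 kW
Heat removed = 106230 kJ/h

Q_out = 106000 kJ/h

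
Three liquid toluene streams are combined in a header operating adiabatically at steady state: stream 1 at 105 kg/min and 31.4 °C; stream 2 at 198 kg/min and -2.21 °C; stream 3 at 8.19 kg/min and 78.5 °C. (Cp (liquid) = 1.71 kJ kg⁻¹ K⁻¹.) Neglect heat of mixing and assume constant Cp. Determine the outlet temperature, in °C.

T_out = 11.3 °C

Adiabatic, steady state ⇒ Σ ṁᵢCp,ᵢ(T_out − Tᵢ) = 0
T_out = Σ ṁᵢCp,ᵢTᵢ / Σ ṁᵢCp,ᵢ
      = 5989 / 532.13 = 11.255 °C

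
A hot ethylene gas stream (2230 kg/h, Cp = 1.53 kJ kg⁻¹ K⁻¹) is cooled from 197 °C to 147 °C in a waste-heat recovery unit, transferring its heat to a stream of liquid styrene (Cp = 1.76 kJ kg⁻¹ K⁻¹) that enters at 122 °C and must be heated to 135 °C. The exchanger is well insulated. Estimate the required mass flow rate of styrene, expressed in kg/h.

Heat released by hot stream: Q = 2230 × 1.53 × (197 − 147) = 170600 kJ/h
Energy balance on cold side (adiabatic exchanger): Q = ṁ_c·Cp_c·(T_c,out − T_c,in)
ṁ_c = 170600 / [1.76 × (135 − 122)] = 7456.1 kg/h

ṁ_c = 7460 kg/h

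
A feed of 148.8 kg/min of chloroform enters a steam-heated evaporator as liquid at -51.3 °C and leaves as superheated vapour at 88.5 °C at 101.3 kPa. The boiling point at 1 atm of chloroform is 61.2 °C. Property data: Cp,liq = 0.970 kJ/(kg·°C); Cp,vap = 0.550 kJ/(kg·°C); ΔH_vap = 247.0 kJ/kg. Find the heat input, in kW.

liquid -51.3→61.2 °C: 109.12 kJ/kg
vaporisation at 61.2 °C: 247 kJ/kg
vapour 61.2→88.5 °C: 15.015 kJ/kg
Δh = 109.12 + 247 + 15.015 = 371.14 kJ/kg
Q = ṁ·Δh = 148.8 kg/min × 371.14 kJ/kg = 55226 kJ/min
|Q| = 920.43 kW

Q = 920 kW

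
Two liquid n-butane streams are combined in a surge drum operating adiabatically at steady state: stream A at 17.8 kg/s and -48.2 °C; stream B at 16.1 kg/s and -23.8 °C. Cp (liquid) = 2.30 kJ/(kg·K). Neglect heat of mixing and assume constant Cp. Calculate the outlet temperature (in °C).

No heat crosses the boundary, so H_out = H_in.
Σ ṁᵢCp,ᵢTᵢ = 17.8×2.30×-48.2 + 16.1×2.30×-23.8 = -2854.6
Σ ṁᵢCp,ᵢ = 17.8×2.30 + 16.1×2.30 = 77.97
T_out = -2854.6 / 77.97 = -36.612 °C

T_out = -36.6 °C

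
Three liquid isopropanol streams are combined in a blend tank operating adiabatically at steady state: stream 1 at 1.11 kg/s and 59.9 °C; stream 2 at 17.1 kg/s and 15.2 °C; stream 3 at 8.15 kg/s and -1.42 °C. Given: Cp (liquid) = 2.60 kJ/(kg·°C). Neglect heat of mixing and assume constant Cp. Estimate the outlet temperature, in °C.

No heat crosses the boundary, so H_out = H_in.
T_out = Σ ṁᵢCp,ᵢTᵢ / Σ ṁᵢCp,ᵢ
      = 818.57 / 68.536 = 11.944 °C

T_out = 11.9 °C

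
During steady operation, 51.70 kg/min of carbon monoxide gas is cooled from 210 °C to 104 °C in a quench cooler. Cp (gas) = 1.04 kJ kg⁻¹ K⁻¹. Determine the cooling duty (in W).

Q = ṁ·Cp·ΔT = 51.70 × 1.04 × (104 − 210) = -5699.4 kJ/min
Converting: 5699.4 / 60 s = 94.99 kW
Cooling duty = 94990 W

Q_c = 95000 W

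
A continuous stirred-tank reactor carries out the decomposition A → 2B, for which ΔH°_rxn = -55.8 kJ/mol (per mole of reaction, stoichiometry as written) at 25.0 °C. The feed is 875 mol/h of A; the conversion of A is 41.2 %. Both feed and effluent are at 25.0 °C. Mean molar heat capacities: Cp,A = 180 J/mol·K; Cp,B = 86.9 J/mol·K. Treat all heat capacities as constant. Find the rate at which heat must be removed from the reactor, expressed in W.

Q_out = 5590 W

Extent of reaction ξ = 0.412 × 875 = 360.5 mol/h
Reaction term: ξ·ΔH°_rxn = 360.5 × -55.8 = -20116 kJ/h
Q = ΔH = -20116 kJ/h = -5.5877 kW
Heat removed = 5587.8 W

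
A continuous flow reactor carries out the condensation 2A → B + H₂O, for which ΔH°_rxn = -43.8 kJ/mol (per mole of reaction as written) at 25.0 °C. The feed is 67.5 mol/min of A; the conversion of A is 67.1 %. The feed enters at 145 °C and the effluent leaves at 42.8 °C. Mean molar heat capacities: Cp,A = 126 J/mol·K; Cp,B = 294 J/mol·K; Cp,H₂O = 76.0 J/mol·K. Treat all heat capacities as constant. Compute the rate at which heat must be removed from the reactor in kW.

Extent of reaction ξ = 0.671 × 67.5 / 2 = 22.646 mol/min
Reaction term: ξ·ΔH°_rxn = 22.646 × -43.8 = -991.91 kJ/min
Sensible, feed 145→25 °C: -1020.6 kJ/min
Outlet flows (mol/min): A 22.207, B 22.646, H₂O 22.646
Sensible, products 25→42.8 °C: 198.96 kJ/min
Q = ΔH = -1813.6 kJ/min = -30.226 kW
Heat removed = 30.226 kW

Q_out = 30.2 kW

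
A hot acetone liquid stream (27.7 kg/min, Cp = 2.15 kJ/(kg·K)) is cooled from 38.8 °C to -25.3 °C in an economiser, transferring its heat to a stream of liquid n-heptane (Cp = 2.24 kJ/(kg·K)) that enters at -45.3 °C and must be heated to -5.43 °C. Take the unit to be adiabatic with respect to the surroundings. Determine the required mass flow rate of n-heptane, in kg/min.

Heat released by hot stream: Q = 27.7 × 2.15 × (38.8 − -25.3) = 3817.5 kJ/min
Energy balance on cold side (adiabatic exchanger): Q = ṁ_c·Cp_c·(T_c,out − T_c,in)
ṁ_c = 3817.5 / [2.24 × (-5.43 − -45.3)] = 42.745 kg/min

ṁ_c = 42.7 kg/min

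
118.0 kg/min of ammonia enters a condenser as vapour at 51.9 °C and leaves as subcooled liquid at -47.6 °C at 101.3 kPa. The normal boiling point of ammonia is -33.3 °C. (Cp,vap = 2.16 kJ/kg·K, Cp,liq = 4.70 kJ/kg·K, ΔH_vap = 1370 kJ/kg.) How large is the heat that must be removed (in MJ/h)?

vapour 51.9→-33.3 °C: -184.03 kJ/kg
condensation at -33.3 °C: -1370 kJ/kg
liquid -33.3→-47.6 °C: -67.21 kJ/kg
Δh = -184.03 + -1370 + -67.21 = -1621.2 kJ/kg
Q = ṁ·Δh = 118.0 kg/min × -1621.2 kJ/kg = -191310 kJ/min
|Q| = 3188.4 kW = 11478 MJ/h

Q_c = 11500 MJ/h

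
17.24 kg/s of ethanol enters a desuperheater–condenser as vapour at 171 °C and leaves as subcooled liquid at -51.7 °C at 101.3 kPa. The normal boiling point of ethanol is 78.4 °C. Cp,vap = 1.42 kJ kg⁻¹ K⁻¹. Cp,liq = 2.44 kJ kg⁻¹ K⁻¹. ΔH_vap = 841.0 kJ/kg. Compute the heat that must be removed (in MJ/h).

vapour 171→78.4 °C: -131.49 kJ/kg
condensation at 78.4 °C: -841 kJ/kg
liquid 78.4→-51.7 °C: -317.44 kJ/kg
Δh = -131.49 + -841 + -317.44 = -1289.9 kJ/kg
Q = ṁ·Δh = 17.24 kg/s × -1289.9 kJ/kg = -22238 kJ/s
|Q| = 22238 kW = 80059 MJ/h

Q_c = 80100 MJ/h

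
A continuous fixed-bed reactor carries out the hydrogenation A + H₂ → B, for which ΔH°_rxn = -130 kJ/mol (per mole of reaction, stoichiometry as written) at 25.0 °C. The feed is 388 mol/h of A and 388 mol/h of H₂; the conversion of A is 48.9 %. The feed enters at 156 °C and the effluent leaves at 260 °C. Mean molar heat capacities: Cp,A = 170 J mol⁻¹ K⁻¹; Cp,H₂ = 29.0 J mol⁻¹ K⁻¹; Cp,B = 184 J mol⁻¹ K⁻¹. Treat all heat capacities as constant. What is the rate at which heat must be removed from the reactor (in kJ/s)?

Extent of reaction ξ = 0.489 × 388 = 189.73 mol/h
Reaction term: ξ·ΔH°_rxn = 189.73 × -130 = -24665 kJ/h
Sensible, feed 156→25 °C: -10115 kJ/h
Outlet flows (mol/h): A 198.27, H₂ 198.27, B 189.73
Sensible, products 25→260 °C: 17476 kJ/h
Q = ΔH = -17304 kJ/h = -4.8066 kW
Heat removed = 4.8066 kJ/s

Q_out = 4.81 kJ/s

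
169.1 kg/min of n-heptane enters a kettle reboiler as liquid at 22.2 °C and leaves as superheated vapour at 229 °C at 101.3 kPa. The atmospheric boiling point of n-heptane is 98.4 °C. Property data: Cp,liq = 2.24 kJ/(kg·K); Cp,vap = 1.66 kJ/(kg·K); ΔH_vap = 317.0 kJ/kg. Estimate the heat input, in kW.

liquid 22.2→98.4 °C: 170.69 kJ/kg
vaporisation at 98.4 °C: 317 kJ/kg
vapour 98.4→229 °C: 216.8 kJ/kg
Δh = 170.69 + 317 + 216.8 = 704.48 kJ/kg
Q = ṁ·Δh = 169.1 kg/min × 704.48 kJ/kg = 119130 kJ/min
|Q| = 1985.5 kW

Q = 1990 kW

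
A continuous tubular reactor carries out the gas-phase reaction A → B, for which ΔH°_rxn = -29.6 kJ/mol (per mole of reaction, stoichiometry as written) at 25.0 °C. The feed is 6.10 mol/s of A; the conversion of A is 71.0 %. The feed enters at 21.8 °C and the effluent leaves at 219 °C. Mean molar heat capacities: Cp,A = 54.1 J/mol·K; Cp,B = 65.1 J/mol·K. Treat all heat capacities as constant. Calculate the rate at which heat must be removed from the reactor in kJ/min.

Q_out = 3230 kJ/min

Extent of reaction ξ = 0.710 × 6.10 = 4.331 mol/s
Reaction term: ξ·ΔH°_rxn = 4.331 × -29.6 = -128.2 kJ/s
Sensible, feed 21.8→25 °C: 1.056 kJ/s
Outlet flows (mol/s): A 1.769, B 4.331
Sensible, products 25→219 °C: 73.264 kJ/s
Q = ΔH = -53.877 kJ/s = -53.877 kW
Heat removed = 3232.6 kJ/min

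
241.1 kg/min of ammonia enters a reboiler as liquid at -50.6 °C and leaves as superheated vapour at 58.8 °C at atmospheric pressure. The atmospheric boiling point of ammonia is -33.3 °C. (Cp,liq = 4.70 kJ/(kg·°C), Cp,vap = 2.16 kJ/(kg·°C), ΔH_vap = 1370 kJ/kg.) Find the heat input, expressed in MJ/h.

liquid -50.6→-33.3 °C: 81.31 kJ/kg
vaporisation at -33.3 °C: 1370 kJ/kg
vapour -33.3→58.8 °C: 198.94 kJ/kg
Δh = 81.31 + 1370 + 198.94 = 1650.2 kJ/kg
Q = ṁ·Δh = 241.1 kg/min × 1650.2 kJ/kg = 397870 kJ/min
|Q| = 6631.2 kW = 23872 MJ/h

Q = 23900 MJ/h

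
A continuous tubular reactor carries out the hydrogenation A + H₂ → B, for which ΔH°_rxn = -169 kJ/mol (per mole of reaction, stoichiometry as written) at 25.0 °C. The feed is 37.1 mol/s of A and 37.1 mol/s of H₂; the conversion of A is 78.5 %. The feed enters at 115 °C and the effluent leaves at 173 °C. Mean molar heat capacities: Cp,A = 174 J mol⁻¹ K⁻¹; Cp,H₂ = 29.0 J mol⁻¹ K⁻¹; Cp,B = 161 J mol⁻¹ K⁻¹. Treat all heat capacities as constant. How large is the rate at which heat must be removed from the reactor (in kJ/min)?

Q_out = 280000 kJ/min

Extent of reaction ξ = 0.785 × 37.1 = 29.124 mol/s
Reaction term: ξ·ΔH°_rxn = 29.124 × -169 = -4921.9 kJ/s
Sensible, feed 115→25 °C: -677.82 kJ/s
Outlet flows (mol/s): A 7.9765, H₂ 7.9765, B 29.124
Sensible, products 25→173 °C: 933.6 kJ/s
Q = ΔH = -4666.1 kJ/s = -4666.1 kW
Heat removed = 279970 kJ/min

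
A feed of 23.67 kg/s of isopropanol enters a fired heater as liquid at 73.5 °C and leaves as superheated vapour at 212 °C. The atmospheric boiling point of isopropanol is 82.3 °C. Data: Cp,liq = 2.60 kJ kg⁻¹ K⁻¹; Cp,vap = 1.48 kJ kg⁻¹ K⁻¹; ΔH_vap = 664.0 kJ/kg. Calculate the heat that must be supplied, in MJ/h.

Q = 74900 MJ/h

liquid 73.5→82.3 °C: 22.88 kJ/kg
vaporisation at 82.3 °C: 664 kJ/kg
vapour 82.3→212 °C: 191.96 kJ/kg
Δh = 22.88 + 664 + 191.96 = 878.84 kJ/kg
Q = ṁ·Δh = 23.67 kg/s × 878.84 kJ/kg = 20802 kJ/s
|Q| = 20802 kW = 74887 MJ/h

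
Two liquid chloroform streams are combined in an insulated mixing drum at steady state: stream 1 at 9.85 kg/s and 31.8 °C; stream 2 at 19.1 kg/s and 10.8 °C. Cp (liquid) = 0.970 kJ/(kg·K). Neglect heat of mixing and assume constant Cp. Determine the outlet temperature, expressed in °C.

Energy balance with Q = 0: Σ ṁᵢCp,ᵢ(T_out − Tᵢ) = 0
T_out = Σ ṁᵢCp,ᵢTᵢ / Σ ṁᵢCp,ᵢ
      = 503.92 / 28.081 = 17.945 °C

T_out = 17.9 °C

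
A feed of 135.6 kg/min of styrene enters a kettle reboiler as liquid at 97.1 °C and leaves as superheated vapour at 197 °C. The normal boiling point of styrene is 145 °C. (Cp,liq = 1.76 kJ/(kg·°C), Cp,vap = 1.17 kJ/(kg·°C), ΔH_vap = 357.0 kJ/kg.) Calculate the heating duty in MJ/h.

liquid 97.1→145 °C: 84.304 kJ/kg
vaporisation at 145 °C: 357 kJ/kg
vapour 145→197 °C: 60.84 kJ/kg
Δh = 84.304 + 357 + 60.84 = 502.14 kJ/kg
Q = ṁ·Δh = 135.6 kg/min × 502.14 kJ/kg = 68091 kJ/min
|Q| = 1134.8 kW = 4085.4 MJ/h

Q = 4090 MJ/h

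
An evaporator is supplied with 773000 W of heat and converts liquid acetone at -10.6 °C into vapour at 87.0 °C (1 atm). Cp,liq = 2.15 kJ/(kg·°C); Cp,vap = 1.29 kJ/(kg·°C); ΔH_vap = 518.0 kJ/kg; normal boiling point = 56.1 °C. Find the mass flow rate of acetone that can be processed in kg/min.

Δh = 2.15×(56.1−-10.6) + 518.0 + 1.29×(87.0−56.1) = 701.27 kJ/kg
Q = 773000 W = 773 kJ/s = 46380 kJ/min
ṁ = Q/Δh = 46380 / 701.27 = 66.138 kg/min

ṁ = 66.1 kg/min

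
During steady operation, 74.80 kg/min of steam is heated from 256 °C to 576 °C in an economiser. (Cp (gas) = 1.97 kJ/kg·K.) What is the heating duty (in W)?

Q = 786000 W

Q = ṁ·Cp·ΔT = 74.80 × 1.97 × (576 − 256) = 47154 kJ/min
Converting: 47154 / 60 s = 785.9 kW
Heating duty = 785900 W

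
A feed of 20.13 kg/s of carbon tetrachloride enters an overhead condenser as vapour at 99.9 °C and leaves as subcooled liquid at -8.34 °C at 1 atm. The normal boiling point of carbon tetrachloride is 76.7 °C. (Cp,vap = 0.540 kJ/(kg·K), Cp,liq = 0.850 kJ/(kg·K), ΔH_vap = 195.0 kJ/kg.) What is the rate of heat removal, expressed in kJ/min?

Q_c = 338000 kJ/min

vapour 99.9→76.7 °C: -12.528 kJ/kg
condensation at 76.7 °C: -195 kJ/kg
liquid 76.7→-8.34 °C: -72.284 kJ/kg
Δh = -12.528 + -195 + -72.284 = -279.81 kJ/kg
Q = ṁ·Δh = 20.13 kg/s × -279.81 kJ/kg = -5632.6 kJ/s
|Q| = 5632.6 kW = 337960 kJ/min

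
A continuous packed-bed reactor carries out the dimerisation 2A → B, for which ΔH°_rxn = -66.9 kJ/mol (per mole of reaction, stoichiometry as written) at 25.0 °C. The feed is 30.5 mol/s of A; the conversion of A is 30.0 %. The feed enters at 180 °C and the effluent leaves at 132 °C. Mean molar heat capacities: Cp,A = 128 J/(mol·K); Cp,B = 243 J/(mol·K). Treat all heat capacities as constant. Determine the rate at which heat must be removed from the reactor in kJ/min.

Extent of reaction ξ = 0.300 × 30.5 / 2 = 4.575 mol/s
Reaction term: ξ·ΔH°_rxn = 4.575 × -66.9 = -306.07 kJ/s
Sensible, feed 180→25 °C: -605.12 kJ/s
Outlet flows (mol/s): A 21.35, B 4.575
Sensible, products 25→132 °C: 411.36 kJ/s
Q = ΔH = -499.82 kJ/s = -499.82 kW
Heat removed = 29989 kJ/min

Q_out = 30000 kJ/min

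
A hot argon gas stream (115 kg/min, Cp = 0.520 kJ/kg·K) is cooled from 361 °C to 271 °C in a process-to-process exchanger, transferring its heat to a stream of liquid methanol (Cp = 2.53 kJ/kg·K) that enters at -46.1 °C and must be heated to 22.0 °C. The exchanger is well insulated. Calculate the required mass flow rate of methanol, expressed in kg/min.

ṁ_c = 31.2 kg/min

Heat released by hot stream: Q = 115 × 0.520 × (361 − 271) = 5382 kJ/min
Energy balance on cold side (adiabatic exchanger): Q = ṁ_c·Cp_c·(T_c,out − T_c,in)
ṁ_c = 5382 / [2.53 × (22.0 − -46.1)] = 31.237 kg/min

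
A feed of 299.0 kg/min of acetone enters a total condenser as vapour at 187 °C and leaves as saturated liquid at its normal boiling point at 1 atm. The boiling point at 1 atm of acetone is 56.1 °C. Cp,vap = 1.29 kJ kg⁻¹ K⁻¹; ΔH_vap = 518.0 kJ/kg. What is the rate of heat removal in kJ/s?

vapour 187→56.1 °C: -168.86 kJ/kg
condensation at 56.1 °C: -518 kJ/kg
Δh = -168.86 + -518 = -686.86 kJ/kg
Q = ṁ·Δh = 299.0 kg/min × -686.86 kJ/kg = -205370 kJ/min
|Q| = 3422.9 kW

Q_c = 3420 kJ/s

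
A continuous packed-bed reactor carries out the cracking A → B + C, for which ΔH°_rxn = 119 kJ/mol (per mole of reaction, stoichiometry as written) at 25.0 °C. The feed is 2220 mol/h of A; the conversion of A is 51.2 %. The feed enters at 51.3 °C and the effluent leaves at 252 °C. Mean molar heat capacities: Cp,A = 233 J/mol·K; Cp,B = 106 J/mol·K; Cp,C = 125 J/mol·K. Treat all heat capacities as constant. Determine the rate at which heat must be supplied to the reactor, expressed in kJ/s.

Extent of reaction ξ = 0.512 × 2220 = 1136.6 mol/h
Reaction term: ξ·ΔH°_rxn = 1136.6 × 119 = 135260 kJ/h
Sensible, feed 51.3→25 °C: -13604 kJ/h
Outlet flows (mol/h): A 1083.4, B 1136.6, C 1136.6
Sensible, products 25→252 °C: 116900 kJ/h
Q = ΔH = 238560 kJ/h = 66.266 kW
Heat supplied = 66.266 kJ/s

Q_in = 66.3 kJ/s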